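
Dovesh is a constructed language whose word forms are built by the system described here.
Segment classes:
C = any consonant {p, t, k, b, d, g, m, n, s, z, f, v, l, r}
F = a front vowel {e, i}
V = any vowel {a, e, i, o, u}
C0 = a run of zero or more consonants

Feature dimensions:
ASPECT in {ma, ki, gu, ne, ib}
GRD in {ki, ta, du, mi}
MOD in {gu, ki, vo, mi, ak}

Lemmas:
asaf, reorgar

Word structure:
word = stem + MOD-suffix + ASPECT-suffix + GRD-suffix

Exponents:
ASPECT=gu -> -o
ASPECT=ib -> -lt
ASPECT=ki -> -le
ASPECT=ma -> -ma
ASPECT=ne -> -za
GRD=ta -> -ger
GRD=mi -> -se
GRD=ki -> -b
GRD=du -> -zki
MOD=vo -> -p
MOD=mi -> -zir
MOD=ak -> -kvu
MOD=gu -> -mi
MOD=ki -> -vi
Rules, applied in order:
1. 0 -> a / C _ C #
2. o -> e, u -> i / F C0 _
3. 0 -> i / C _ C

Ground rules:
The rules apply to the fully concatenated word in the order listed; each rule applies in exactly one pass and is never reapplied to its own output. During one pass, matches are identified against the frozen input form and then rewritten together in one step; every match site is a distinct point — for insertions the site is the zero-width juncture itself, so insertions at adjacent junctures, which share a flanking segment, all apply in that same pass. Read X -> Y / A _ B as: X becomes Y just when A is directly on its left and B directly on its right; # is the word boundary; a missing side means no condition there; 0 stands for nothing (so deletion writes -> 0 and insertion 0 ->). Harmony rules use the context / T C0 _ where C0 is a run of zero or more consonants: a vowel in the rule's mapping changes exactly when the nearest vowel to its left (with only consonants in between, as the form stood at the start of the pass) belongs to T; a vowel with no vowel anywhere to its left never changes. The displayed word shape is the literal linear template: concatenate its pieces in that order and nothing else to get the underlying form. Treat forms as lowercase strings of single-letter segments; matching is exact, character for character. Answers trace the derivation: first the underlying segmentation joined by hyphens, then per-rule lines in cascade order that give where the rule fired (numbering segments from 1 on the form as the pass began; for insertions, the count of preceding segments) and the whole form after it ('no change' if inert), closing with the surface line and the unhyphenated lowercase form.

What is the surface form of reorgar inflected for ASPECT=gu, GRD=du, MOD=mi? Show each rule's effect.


underlying: reorgar-zir-o-zki
1. 0 -> a / C _ C #: no change
2. o -> e, u -> i / F C0 _: fires at position(s) 3, 11: reergarzirezki
3. 0 -> i / C _ C: inserts after position(s) 4, 7, 12: reerigarizireziki
surface: reerigarizireziki


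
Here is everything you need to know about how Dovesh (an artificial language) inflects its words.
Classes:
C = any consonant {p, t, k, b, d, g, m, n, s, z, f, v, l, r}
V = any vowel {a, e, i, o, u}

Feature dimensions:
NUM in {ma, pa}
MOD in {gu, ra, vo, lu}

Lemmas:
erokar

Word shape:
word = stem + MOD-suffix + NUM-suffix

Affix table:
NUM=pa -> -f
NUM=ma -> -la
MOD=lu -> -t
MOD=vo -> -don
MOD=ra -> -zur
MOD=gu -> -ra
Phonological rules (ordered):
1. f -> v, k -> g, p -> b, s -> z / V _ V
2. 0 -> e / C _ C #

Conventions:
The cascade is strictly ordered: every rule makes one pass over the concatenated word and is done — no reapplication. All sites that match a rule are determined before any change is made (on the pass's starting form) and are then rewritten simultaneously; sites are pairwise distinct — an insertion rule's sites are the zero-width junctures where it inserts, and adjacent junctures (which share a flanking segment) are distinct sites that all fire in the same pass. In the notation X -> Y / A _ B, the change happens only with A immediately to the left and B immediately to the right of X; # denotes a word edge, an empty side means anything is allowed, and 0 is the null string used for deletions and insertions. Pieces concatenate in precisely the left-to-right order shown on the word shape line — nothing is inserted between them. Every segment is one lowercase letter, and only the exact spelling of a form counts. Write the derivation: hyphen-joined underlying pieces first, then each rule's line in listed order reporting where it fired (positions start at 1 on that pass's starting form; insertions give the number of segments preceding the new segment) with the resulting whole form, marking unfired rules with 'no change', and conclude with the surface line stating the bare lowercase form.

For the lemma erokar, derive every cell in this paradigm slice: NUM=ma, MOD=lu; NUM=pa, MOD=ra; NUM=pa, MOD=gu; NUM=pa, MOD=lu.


cell NUM=ma, MOD=lu:
underlying: erokar-t-la
1. f -> v, k -> g, p -> b, s -> z / V _ V: fires at position(s) 4: erogartla
2. 0 -> e / C _ C #: no change
surface: erogartla

cell NUM=pa, MOD=ra:
underlying: erokar-zur-f
1. f -> v, k -> g, p -> b, s -> z / V _ V: fires at position(s) 4: erogarzurf
2. 0 -> e / C _ C #: inserts after position(s) 9: erogarzuref
surface: erogarzuref

cell NUM=pa, MOD=gu:
underlying: erokar-ra-f
1. f -> v, k -> g, p -> b, s -> z / V _ V: fires at position(s) 4: erogarraf
2. 0 -> e / C _ C #: no change
surface: erogarraf

cell NUM=pa, MOD=lu:
underlying: erokar-t-f
1. f -> v, k -> g, p -> b, s -> z / V _ V: fires at position(s) 4: erogartf
2. 0 -> e / C _ C #: inserts after position(s) 7: erogartef
surface: erogartef


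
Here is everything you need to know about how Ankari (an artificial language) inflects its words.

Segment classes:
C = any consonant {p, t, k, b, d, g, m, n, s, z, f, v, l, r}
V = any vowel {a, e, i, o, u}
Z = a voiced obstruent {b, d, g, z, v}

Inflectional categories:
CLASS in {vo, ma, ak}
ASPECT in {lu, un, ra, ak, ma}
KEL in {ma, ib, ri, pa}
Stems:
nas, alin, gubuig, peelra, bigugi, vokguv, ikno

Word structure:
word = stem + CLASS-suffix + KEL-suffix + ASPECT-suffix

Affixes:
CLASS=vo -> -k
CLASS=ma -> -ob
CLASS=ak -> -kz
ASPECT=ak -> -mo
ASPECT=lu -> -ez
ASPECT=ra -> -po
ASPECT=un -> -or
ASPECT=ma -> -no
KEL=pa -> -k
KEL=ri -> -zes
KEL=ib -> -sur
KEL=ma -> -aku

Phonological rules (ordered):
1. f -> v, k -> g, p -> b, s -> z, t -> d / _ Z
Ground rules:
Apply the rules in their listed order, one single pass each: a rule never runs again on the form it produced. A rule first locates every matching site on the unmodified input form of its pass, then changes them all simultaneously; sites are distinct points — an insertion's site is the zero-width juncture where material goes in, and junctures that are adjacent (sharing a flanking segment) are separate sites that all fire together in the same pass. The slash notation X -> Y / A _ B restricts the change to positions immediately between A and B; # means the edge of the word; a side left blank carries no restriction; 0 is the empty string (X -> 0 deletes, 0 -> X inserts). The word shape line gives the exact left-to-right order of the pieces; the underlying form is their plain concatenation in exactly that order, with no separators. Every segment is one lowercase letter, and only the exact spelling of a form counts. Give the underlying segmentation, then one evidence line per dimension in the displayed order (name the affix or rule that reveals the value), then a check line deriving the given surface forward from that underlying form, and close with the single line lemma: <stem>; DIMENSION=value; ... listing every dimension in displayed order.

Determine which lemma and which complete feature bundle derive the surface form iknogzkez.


underlying: ikno-kz-k-ez
CLASS=ak - signalled by the affix -kz
ASPECT=lu - signalled by the affix -ez
KEL=pa - signalled by the affix -k
check: iknokzkez -> iknogzkez
lemma: ikno; CLASS=ak; ASPECT=lu; KEL=pa


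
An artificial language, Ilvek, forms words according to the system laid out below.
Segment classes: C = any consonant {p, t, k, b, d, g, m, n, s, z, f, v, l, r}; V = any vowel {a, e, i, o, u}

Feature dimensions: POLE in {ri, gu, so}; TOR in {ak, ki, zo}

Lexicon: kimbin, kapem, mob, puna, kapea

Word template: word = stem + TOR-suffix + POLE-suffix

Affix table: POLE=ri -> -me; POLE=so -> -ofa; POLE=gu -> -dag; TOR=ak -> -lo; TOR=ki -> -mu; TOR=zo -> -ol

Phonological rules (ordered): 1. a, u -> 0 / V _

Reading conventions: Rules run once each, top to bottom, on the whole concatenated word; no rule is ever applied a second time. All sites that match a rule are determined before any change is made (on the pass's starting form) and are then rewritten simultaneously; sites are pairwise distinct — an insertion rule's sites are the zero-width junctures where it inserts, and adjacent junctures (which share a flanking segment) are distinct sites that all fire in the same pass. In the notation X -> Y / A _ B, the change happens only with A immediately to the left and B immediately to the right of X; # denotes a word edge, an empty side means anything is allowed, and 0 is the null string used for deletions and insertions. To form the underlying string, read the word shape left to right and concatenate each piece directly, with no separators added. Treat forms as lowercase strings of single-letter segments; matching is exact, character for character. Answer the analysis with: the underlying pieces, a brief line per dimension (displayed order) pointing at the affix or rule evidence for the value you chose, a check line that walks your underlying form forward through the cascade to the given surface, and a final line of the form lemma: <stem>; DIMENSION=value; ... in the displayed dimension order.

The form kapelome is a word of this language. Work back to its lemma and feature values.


underlying: kapea-lo-me
POLE=ri - signalled by the affix -me
TOR=ak - signalled by the affix -lo
check: kapealome -> kapelome
lemma: kapea; POLE=ri; TOR=ak


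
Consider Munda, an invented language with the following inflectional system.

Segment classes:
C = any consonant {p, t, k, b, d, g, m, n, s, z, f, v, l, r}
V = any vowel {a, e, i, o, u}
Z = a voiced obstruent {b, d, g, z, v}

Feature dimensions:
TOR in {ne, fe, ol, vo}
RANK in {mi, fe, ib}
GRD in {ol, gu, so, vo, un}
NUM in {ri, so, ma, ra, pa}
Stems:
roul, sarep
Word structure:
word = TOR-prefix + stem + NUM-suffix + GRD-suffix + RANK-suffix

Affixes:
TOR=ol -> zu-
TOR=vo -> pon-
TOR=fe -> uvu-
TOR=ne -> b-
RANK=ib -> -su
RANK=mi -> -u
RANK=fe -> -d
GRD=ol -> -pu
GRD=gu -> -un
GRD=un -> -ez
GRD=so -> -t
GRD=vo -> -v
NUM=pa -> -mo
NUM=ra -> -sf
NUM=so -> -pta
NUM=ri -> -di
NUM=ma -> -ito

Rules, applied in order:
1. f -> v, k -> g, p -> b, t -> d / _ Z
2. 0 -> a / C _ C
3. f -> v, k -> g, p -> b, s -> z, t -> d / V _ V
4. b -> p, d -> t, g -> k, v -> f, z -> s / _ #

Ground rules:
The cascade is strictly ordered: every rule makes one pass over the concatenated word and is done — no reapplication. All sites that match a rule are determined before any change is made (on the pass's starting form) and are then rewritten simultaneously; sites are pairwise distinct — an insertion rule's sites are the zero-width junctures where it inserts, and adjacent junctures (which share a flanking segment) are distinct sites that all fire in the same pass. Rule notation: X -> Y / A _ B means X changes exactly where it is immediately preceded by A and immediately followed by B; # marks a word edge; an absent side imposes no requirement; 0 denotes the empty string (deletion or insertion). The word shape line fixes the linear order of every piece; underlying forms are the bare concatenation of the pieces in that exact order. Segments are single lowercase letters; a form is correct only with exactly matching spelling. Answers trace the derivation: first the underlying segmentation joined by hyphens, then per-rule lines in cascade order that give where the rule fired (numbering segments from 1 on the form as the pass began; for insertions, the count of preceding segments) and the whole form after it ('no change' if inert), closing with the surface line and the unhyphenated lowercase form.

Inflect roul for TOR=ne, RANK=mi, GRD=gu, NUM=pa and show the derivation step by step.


underlying: b-roul-mo-un-u
1. f -> v, k -> g, p -> b, t -> d / _ Z: no change
2. 0 -> a / C _ C: inserts after position(s) 1, 5: baroulamounu
3. f -> v, k -> g, p -> b, s -> z, t -> d / V _ V: no change
4. b -> p, d -> t, g -> k, v -> f, z -> s / _ #: no change
surface: baroulamounu


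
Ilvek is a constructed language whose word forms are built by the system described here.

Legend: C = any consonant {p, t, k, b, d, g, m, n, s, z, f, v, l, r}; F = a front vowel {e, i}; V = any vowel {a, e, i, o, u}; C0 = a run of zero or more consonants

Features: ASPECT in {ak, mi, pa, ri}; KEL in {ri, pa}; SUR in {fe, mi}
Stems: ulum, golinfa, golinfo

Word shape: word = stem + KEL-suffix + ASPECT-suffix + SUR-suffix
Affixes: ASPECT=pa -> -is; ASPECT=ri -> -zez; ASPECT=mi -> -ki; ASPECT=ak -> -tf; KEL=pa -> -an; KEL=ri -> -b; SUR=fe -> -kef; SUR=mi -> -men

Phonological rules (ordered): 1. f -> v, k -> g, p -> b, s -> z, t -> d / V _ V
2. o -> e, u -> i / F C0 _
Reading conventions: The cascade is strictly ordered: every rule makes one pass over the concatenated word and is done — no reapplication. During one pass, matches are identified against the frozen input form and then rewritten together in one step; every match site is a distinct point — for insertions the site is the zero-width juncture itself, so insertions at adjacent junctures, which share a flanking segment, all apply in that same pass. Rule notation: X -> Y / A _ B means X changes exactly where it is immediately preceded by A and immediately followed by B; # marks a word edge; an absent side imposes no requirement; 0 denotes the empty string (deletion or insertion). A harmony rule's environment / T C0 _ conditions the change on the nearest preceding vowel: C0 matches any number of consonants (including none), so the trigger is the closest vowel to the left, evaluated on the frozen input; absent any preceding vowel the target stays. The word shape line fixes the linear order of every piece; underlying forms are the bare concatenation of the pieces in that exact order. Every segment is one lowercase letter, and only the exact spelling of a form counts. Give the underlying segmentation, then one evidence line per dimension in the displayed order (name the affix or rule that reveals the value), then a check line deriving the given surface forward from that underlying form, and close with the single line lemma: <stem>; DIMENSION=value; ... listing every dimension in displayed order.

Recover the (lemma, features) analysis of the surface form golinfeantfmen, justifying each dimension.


underlying: golinfo-an-tf-men
ASPECT=ak - signalled by the affix -tf
KEL=pa - signalled by the affix -an
SUR=mi - signalled by the affix -men
check: golinfoantfmen -> golinfoantfmen -> golinfeantfmen
lemma: golinfo; ASPECT=ak; KEL=pa; SUR=mi


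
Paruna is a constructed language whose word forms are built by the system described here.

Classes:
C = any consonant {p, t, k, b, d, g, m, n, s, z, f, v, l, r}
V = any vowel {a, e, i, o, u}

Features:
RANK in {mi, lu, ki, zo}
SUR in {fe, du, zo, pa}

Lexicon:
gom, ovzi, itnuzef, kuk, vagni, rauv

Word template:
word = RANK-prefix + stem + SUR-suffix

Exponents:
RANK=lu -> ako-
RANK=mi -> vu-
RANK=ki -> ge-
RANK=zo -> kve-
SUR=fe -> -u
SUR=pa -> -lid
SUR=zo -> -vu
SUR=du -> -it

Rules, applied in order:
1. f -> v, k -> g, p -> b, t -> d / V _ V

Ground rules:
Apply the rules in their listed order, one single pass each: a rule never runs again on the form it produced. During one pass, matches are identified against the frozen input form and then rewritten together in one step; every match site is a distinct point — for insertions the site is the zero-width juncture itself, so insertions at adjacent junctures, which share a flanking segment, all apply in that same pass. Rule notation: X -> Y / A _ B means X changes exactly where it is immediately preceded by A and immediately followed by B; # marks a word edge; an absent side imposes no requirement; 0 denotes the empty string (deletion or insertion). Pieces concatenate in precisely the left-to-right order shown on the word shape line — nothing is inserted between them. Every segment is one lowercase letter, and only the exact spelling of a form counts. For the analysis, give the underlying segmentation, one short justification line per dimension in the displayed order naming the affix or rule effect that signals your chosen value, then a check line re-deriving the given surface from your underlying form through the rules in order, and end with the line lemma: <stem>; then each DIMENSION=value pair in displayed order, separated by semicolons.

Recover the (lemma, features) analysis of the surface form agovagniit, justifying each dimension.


underlying: ako-vagni-it
RANK=lu - signalled by the affix ako-
SUR=du - signalled by the affix -it
check: akovagniit -> agovagniit
lemma: vagni; RANK=lu; SUR=du


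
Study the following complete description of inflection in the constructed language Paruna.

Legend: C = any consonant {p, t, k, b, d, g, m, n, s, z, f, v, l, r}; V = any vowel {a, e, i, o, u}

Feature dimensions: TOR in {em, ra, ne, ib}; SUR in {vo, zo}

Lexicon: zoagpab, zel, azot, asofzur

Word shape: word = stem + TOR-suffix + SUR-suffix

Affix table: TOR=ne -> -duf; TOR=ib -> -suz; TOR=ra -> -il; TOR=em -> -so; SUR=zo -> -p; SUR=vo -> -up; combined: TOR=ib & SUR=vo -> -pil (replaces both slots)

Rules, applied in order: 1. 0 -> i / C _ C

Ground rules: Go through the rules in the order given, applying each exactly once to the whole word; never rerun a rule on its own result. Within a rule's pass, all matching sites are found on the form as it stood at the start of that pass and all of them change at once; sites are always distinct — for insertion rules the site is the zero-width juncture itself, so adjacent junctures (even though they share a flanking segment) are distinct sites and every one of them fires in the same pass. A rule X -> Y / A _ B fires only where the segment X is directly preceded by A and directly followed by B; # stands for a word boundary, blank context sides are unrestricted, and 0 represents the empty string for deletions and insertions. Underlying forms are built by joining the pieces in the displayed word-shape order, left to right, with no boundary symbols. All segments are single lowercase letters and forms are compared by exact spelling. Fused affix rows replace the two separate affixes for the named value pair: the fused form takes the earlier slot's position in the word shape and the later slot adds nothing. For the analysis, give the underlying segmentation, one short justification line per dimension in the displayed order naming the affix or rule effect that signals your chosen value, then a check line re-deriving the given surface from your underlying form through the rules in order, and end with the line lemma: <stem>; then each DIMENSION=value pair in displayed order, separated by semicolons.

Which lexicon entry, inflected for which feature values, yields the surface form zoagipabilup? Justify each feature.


underlying: zoagpab-il-up
TOR=ra - signalled by the affix -il
SUR=vo - signalled by the affix -up
check: zoagpabilup -> zoagipabilup
lemma: zoagpab; TOR=ra; SUR=vo


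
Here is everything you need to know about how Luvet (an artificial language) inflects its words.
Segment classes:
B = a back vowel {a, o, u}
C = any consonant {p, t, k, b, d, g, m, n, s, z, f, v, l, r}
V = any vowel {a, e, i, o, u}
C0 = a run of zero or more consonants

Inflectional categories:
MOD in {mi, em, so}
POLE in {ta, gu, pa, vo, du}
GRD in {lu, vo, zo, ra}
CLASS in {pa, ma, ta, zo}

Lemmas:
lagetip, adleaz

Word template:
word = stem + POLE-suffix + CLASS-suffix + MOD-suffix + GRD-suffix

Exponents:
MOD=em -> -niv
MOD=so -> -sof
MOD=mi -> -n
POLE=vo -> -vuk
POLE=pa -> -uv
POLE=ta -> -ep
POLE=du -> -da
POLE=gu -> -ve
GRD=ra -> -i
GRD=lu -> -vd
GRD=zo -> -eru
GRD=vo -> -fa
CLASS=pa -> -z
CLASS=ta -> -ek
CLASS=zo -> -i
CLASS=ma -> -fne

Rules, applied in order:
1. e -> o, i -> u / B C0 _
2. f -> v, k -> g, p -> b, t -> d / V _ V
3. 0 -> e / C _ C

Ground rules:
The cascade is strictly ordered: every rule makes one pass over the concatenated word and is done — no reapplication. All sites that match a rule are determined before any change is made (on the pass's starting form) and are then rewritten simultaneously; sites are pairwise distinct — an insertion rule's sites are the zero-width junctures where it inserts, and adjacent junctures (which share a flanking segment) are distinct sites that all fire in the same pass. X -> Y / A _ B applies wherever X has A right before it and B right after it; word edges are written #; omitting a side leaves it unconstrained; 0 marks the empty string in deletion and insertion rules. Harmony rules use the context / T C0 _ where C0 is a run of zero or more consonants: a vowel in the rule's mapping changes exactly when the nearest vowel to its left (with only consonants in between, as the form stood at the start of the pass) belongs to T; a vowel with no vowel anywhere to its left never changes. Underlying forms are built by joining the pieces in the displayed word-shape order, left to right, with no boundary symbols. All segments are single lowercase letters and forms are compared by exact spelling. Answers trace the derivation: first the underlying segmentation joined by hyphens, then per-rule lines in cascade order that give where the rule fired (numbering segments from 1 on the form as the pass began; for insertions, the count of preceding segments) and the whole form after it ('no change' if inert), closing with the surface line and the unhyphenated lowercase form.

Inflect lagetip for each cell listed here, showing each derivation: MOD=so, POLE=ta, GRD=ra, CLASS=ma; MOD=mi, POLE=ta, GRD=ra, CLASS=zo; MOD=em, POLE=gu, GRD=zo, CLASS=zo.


cell MOD=so, POLE=ta, GRD=ra, CLASS=ma:
underlying: lagetip-ep-fne-sof-i
1. e -> o, i -> u / B C0 _: fires at position(s) 4, 16: lagotipepfnesofu
2. f -> v, k -> g, p -> b, t -> d / V _ V: fires at position(s) 5, 7, 15: lagodibepfnesovu
3. 0 -> e / C _ C: inserts after position(s) 9, 10: lagodibepefenesovu
surface: lagodibepefenesovu

cell MOD=mi, POLE=ta, GRD=ra, CLASS=zo:
underlying: lagetip-ep-i-n-i
1. e -> o, i -> u / B C0 _: fires at position(s) 4: lagotipepini
2. f -> v, k -> g, p -> b, t -> d / V _ V: fires at position(s) 5, 7, 9: lagodibebini
3. 0 -> e / C _ C: no change
surface: lagodibebini

cell MOD=em, POLE=gu, GRD=zo, CLASS=zo:
underlying: lagetip-ve-i-niv-eru
1. e -> o, i -> u / B C0 _: fires at position(s) 4: lagotipveiniveru
2. f -> v, k -> g, p -> b, t -> d / V _ V: fires at position(s) 5: lagodipveiniveru
3. 0 -> e / C _ C: inserts after position(s) 7: lagodipeveiniveru
surface: lagodipeveiniveru


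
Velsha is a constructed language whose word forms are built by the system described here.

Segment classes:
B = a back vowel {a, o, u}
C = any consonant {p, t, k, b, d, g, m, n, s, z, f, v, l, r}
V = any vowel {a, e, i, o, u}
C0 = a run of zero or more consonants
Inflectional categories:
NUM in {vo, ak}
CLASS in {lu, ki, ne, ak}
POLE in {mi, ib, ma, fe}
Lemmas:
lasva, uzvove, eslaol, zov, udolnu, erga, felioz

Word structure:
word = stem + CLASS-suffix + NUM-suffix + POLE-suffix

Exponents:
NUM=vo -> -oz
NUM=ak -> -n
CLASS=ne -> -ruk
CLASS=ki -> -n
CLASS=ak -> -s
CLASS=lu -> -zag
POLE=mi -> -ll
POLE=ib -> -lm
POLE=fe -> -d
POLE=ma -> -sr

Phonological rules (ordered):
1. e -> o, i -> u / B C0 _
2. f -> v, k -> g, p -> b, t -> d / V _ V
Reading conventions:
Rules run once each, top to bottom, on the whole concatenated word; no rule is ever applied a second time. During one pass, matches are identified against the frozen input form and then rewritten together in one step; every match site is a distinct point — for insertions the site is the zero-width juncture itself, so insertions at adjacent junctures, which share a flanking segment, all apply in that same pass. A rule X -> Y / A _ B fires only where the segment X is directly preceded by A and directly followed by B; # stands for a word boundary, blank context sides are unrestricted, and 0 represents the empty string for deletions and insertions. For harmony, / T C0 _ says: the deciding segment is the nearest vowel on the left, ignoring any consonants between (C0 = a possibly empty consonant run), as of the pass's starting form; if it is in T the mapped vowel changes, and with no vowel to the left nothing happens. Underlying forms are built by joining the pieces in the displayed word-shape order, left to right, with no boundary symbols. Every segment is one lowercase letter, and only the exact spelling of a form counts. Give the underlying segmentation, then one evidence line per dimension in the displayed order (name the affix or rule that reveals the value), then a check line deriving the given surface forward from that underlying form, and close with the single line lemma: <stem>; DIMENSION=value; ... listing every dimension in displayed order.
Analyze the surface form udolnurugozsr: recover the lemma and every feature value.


underlying: udolnu-ruk-oz-sr
NUM=vo - signalled by the affix -oz
CLASS=ne - signalled by the affix -ruk
POLE=ma - signalled by the affix -sr
check: udolnurukozsr -> udolnurukozsr -> udolnurugozsr
lemma: udolnu; NUM=vo; CLASS=ne; POLE=ma


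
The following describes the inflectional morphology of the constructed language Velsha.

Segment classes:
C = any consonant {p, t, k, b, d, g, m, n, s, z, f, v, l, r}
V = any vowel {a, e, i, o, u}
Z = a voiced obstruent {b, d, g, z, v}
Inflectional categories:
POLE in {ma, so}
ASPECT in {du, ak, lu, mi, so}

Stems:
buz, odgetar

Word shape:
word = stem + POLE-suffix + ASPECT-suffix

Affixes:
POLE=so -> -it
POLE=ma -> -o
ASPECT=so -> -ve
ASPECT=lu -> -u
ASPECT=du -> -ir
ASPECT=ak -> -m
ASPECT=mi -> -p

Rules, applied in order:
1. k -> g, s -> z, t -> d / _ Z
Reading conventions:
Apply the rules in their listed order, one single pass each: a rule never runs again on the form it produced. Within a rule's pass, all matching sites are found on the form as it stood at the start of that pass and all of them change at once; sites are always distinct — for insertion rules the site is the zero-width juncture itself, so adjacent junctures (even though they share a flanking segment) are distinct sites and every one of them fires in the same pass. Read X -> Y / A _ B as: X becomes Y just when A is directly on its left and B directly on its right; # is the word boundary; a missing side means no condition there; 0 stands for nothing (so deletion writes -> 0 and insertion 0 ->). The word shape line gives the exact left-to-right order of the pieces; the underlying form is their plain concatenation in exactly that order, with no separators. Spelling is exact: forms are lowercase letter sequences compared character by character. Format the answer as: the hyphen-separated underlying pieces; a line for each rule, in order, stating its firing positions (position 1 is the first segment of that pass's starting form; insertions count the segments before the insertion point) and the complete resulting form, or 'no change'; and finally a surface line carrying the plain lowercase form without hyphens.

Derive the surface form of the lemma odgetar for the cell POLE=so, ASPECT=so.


underlying: odgetar-it-ve
1. k -> g, s -> z, t -> d / _ Z: fires at position(s) 9: odgetaridve
surface: odgetaridve


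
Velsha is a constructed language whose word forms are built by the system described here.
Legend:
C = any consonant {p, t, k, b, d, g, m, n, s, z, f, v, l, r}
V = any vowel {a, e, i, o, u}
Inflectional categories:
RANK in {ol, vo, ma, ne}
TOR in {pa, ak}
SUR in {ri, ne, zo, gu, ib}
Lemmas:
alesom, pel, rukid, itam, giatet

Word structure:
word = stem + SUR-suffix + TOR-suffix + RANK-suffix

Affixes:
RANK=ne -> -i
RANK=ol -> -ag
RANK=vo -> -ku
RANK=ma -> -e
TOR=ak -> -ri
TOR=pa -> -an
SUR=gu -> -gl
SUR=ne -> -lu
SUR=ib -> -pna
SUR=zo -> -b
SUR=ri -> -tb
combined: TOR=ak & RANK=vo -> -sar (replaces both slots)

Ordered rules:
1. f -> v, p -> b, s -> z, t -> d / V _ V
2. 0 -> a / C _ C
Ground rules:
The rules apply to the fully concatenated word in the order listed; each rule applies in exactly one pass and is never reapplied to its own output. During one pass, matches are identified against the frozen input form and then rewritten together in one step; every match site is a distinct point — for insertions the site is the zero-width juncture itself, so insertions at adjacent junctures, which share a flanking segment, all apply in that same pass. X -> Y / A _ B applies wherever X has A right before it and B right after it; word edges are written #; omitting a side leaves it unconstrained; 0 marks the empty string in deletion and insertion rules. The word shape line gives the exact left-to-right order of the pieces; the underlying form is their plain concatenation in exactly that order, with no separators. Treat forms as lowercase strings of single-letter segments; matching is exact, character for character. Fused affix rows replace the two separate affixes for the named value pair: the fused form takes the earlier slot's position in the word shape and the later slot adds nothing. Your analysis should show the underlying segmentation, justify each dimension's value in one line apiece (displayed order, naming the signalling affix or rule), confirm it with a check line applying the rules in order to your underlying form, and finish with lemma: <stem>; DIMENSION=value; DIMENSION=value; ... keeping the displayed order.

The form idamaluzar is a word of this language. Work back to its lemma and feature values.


underlying: itam-lu-sar
RANK=vo - signalled by the combined affix row
TOR=ak - signalled by the combined affix row
SUR=ne - signalled by the affix -lu
check: itamlusar -> idamluzar -> idamaluzar
lemma: itam; RANK=vo; TOR=ak; SUR=ne


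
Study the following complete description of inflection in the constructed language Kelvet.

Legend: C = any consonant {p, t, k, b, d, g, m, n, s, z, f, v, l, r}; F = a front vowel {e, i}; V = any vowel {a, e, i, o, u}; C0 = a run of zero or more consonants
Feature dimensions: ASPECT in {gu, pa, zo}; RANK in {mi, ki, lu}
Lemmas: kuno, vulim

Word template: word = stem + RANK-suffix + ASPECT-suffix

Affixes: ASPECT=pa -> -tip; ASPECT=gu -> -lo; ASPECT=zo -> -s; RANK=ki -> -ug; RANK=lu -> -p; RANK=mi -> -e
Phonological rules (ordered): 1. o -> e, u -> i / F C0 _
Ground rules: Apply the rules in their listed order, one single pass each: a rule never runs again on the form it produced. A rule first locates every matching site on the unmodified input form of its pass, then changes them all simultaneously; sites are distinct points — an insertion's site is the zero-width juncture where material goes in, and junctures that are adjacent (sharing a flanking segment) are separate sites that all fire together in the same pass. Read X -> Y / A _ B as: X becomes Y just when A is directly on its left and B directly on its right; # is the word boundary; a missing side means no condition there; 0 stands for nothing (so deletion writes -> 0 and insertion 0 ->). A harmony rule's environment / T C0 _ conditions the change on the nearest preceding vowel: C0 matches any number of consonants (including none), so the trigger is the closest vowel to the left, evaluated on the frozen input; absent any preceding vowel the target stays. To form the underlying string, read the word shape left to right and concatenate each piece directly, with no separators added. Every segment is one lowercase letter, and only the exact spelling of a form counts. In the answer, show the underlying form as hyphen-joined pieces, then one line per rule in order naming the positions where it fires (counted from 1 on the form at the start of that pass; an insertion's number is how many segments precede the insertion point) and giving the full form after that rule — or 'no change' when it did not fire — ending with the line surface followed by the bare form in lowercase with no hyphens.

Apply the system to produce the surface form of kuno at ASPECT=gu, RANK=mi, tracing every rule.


underlying: kuno-e-lo
1. o -> e, u -> i / F C0 _: fires at position(s) 7: kunoele
surface: kunoele


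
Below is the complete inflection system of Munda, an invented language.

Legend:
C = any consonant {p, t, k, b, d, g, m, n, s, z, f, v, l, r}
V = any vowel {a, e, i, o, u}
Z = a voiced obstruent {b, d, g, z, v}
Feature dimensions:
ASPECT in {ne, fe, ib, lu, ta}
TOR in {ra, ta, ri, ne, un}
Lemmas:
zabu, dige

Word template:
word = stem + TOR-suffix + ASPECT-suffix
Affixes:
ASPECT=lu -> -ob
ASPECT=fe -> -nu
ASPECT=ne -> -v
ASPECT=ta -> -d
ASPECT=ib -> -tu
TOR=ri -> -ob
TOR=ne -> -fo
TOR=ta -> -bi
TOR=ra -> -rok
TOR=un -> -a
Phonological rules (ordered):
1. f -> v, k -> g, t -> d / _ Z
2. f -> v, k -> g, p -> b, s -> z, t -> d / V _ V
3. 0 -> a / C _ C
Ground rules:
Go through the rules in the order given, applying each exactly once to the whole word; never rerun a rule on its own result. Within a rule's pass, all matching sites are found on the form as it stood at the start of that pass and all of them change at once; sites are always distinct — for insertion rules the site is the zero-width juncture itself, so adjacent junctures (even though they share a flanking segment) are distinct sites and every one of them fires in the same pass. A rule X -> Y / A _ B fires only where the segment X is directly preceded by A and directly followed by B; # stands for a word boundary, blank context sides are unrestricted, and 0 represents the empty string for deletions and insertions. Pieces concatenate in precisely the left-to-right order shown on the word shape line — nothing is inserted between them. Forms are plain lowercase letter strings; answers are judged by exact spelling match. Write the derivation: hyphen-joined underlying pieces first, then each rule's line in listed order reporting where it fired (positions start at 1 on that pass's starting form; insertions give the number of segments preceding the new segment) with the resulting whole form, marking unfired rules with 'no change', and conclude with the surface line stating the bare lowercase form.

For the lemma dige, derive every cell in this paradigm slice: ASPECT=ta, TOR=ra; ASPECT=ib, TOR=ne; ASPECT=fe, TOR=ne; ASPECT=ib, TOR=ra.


cell ASPECT=ta, TOR=ra:
underlying: dige-rok-d
1. f -> v, k -> g, t -> d / _ Z: fires at position(s) 7: digerogd
2. f -> v, k -> g, p -> b, s -> z, t -> d / V _ V: no change
3. 0 -> a / C _ C: inserts after position(s) 7: digerogad
surface: digerogad

cell ASPECT=ib, TOR=ne:
underlying: dige-fo-tu
1. f -> v, k -> g, t -> d / _ Z: no change
2. f -> v, k -> g, p -> b, s -> z, t -> d / V _ V: fires at position(s) 5, 7: digevodu
3. 0 -> a / C _ C: no change
surface: digevodu

cell ASPECT=fe, TOR=ne:
underlying: dige-fo-nu
1. f -> v, k -> g, t -> d / _ Z: no change
2. f -> v, k -> g, p -> b, s -> z, t -> d / V _ V: fires at position(s) 5: digevonu
3. 0 -> a / C _ C: no change
surface: digevonu

cell ASPECT=ib, TOR=ra:
underlying: dige-rok-tu
1. f -> v, k -> g, t -> d / _ Z: no change
2. f -> v, k -> g, p -> b, s -> z, t -> d / V _ V: no change
3. 0 -> a / C _ C: inserts after position(s) 7: digerokatu
surface: digerokatu


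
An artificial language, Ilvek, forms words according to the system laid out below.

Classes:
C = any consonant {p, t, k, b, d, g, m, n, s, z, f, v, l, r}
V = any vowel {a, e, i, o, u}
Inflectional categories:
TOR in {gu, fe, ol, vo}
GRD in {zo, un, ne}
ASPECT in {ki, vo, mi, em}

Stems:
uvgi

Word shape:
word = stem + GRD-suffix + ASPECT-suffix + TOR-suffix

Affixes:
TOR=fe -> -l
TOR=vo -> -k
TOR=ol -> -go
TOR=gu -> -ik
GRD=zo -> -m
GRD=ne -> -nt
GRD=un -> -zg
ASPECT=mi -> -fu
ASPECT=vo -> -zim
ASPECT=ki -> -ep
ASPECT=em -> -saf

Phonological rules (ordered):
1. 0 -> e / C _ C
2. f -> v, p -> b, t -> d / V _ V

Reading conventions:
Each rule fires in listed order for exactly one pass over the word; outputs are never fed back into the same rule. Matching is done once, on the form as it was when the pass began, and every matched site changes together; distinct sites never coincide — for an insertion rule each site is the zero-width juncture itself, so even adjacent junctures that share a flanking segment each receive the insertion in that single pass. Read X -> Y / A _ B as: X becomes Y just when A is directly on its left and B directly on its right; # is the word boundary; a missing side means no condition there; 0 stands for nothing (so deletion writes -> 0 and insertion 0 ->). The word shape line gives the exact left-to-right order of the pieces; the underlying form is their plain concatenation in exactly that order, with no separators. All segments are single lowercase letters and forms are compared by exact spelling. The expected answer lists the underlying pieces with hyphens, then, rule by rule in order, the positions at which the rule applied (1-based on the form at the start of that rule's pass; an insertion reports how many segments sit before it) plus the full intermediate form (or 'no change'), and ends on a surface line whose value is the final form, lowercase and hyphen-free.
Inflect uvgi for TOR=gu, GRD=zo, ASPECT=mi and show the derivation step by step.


underlying: uvgi-m-fu-ik
1. 0 -> e / C _ C: inserts after position(s) 2, 5: uvegimefuik
2. f -> v, p -> b, t -> d / V _ V: fires at position(s) 8: uvegimevuik
surface: uvegimevuik


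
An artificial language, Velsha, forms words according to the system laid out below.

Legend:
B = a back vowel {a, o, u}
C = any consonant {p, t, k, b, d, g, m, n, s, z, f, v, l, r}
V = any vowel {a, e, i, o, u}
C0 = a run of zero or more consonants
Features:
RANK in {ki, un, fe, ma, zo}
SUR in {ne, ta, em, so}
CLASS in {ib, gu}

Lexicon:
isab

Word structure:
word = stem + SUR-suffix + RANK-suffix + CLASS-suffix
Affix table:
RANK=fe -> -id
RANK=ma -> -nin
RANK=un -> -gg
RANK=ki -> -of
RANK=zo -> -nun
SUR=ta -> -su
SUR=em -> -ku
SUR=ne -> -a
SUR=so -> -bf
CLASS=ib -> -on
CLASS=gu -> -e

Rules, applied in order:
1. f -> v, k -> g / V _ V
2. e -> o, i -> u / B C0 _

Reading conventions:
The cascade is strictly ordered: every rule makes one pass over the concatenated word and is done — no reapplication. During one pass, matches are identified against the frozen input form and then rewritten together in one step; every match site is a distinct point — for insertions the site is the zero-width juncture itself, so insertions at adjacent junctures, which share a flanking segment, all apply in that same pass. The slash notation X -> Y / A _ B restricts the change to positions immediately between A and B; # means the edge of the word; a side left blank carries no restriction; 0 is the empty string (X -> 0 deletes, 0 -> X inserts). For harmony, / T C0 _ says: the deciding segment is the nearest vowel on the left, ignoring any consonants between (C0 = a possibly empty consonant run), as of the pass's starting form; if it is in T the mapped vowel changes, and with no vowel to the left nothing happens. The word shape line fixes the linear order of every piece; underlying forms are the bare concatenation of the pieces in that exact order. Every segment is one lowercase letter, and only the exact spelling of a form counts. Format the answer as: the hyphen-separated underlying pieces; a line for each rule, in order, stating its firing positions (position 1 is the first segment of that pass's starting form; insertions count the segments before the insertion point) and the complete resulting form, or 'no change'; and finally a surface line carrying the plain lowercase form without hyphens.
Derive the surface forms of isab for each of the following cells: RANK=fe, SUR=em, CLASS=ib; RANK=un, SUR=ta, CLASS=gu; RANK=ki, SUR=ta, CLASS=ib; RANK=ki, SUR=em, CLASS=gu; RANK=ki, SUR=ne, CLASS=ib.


cell RANK=fe, SUR=em, CLASS=ib:
underlying: isab-ku-id-on
1. f -> v, k -> g / V _ V: no change
2. e -> o, i -> u / B C0 _: fires at position(s) 7: isabkuudon
surface: isabkuudon

cell RANK=un, SUR=ta, CLASS=gu:
underlying: isab-su-gg-e
1. f -> v, k -> g / V _ V: no change
2. e -> o, i -> u / B C0 _: fires at position(s) 9: isabsuggo
surface: isabsuggo

cell RANK=ki, SUR=ta, CLASS=ib:
underlying: isab-su-of-on
1. f -> v, k -> g / V _ V: fires at position(s) 8: isabsuovon
2. e -> o, i -> u / B C0 _: no change
surface: isabsuovon

cell RANK=ki, SUR=em, CLASS=gu:
underlying: isab-ku-of-e
1. f -> v, k -> g / V _ V: fires at position(s) 8: isabkuove
2. e -> o, i -> u / B C0 _: fires at position(s) 9: isabkuovo
surface: isabkuovo

cell RANK=ki, SUR=ne, CLASS=ib:
underlying: isab-a-of-on
1. f -> v, k -> g / V _ V: fires at position(s) 7: isabaovon
2. e -> o, i -> u / B C0 _: no change
surface: isabaovon
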